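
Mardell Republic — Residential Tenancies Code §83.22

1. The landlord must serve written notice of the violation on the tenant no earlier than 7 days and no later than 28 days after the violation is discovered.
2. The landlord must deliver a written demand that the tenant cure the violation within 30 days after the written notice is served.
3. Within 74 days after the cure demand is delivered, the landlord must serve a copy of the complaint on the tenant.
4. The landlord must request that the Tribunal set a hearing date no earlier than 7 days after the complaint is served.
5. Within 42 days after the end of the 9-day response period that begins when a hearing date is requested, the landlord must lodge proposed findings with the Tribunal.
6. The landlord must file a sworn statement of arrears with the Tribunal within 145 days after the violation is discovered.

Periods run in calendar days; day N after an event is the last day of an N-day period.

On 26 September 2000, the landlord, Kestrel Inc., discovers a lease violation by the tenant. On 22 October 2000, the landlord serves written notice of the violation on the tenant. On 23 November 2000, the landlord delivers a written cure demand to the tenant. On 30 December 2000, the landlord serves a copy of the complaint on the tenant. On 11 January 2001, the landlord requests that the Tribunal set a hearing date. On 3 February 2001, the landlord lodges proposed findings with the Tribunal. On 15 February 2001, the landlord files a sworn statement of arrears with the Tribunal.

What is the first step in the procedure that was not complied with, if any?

(1) the permitted window runs from 26 September 2000 + 7 = 3 October 2000 to 26 September 2000 + 28 = 24 October 2000; done 22 October 2000 — within the window.
(2) due by 22 October 2000 + 30 days = 21 November 2000; 23 November 2000 misses that deadline by 2 days.
The analysis stops there.

Step 2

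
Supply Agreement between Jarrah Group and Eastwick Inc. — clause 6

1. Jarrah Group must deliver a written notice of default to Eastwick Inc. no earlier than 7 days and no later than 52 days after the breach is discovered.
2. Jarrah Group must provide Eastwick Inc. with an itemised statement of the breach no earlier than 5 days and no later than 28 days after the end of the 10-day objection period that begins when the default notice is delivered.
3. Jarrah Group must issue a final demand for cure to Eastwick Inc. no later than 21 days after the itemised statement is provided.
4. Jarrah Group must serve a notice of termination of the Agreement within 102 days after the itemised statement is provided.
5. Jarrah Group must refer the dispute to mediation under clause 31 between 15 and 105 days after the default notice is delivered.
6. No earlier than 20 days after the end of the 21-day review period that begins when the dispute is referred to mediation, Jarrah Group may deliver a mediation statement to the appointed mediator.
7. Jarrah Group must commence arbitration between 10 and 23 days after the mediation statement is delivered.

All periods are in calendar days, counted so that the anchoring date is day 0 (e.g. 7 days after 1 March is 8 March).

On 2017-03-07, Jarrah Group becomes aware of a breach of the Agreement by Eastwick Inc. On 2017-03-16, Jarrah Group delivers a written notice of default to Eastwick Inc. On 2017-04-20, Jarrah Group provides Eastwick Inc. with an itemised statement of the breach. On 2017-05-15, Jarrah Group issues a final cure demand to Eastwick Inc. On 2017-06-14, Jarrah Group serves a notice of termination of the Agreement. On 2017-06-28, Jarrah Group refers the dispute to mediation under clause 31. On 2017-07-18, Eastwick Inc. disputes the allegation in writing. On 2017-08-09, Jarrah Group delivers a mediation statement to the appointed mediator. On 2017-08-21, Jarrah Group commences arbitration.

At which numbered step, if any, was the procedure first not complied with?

Step 1: the window is 7–52 days after 2017-03-07 (when the breach is discovered), so 2017-03-14 through 2017-04-28; done 2017-03-16 — within the window.
Step 2: the window is 5–28 days after 2017-03-26 (end of the 10-day objection period, which began when the default notice is delivered on 2017-03-16), so 2017-03-31 through 2017-04-23; 2017-04-20 falls inside that range.
Step 3: 21 days after 2017-04-20 (when the itemised statement is provided) is 2017-05-11; not done until 2017-05-15, 4 days after the deadline.

Step 3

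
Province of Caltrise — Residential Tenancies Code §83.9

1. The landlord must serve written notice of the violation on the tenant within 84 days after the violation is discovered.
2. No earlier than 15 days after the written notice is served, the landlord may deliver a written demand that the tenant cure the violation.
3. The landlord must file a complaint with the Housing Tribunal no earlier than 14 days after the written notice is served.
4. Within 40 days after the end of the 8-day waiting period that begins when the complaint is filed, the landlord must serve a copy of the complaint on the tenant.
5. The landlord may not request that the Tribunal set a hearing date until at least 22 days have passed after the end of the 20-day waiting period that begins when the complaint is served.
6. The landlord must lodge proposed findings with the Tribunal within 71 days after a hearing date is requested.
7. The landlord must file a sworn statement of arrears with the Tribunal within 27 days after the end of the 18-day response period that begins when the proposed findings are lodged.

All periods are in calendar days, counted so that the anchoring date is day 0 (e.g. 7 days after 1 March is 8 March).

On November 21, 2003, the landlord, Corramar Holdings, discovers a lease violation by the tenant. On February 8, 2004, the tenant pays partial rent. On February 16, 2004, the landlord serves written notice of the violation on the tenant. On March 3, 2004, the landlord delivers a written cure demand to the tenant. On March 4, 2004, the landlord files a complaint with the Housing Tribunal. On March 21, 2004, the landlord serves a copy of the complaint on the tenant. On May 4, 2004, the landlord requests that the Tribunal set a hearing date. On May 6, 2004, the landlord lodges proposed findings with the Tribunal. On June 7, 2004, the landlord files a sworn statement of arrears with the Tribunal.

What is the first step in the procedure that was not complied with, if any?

Step 1 — counting 84 days from November 21, 2003 (when the violation is discovered) gives a deadline of February 13, 2004; February 16, 2004 misses that deadline by 3 days.

Step 1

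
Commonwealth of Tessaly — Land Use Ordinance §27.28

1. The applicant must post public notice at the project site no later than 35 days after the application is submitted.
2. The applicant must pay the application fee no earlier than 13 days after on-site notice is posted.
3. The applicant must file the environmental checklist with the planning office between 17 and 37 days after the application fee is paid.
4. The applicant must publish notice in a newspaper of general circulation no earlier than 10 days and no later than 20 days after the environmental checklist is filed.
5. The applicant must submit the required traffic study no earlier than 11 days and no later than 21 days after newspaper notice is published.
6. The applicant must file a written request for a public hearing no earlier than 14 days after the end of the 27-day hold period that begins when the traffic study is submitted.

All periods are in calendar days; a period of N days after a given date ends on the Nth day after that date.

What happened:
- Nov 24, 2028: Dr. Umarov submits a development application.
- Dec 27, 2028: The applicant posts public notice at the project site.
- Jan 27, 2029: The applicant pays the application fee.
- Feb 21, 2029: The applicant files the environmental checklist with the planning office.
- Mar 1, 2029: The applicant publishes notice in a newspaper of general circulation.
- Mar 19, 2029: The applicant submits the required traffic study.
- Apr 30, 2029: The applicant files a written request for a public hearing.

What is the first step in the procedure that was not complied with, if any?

Step 4

(1) due by Nov 24, 2028 + 35 days = Dec 29, 2028; Dec 27, 2028 is within that limit.
(2) permitted from Dec 27, 2028 + 13 days = Jan 9, 2029 onward; done Jan 27, 2029, after the minimum wait.
(3) the permitted window runs from Jan 27, 2029 + 17 = Feb 13, 2029 to Jan 27, 2029 + 37 = Mar 5, 2029; Feb 21, 2029 falls inside that range.
(4) the permitted window runs from Feb 21, 2029 + 10 = Mar 3, 2029 to Feb 21, 2029 + 20 = Mar 13, 2029; done Mar 1, 2029 — 2 days before the window opened.
Later steps need not be reached.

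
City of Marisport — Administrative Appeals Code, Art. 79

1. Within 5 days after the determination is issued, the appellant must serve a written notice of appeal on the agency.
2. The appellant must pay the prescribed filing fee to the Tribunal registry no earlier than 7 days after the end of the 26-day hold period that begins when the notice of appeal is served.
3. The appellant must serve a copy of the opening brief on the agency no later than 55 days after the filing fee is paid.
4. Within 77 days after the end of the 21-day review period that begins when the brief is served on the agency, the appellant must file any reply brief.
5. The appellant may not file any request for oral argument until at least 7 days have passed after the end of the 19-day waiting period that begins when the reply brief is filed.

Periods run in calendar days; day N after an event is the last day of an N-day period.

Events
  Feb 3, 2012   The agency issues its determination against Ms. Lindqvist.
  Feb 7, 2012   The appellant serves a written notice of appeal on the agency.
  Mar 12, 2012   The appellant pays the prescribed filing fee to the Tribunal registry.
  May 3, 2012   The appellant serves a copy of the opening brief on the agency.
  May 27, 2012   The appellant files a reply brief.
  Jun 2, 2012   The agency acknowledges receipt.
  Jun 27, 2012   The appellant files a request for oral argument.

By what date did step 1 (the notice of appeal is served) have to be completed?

Feb 8, 2012

Step 1 runs from Feb 3, 2012, when the determination is issued. 5 days after Feb 3, 2012 is Feb 8, 2012.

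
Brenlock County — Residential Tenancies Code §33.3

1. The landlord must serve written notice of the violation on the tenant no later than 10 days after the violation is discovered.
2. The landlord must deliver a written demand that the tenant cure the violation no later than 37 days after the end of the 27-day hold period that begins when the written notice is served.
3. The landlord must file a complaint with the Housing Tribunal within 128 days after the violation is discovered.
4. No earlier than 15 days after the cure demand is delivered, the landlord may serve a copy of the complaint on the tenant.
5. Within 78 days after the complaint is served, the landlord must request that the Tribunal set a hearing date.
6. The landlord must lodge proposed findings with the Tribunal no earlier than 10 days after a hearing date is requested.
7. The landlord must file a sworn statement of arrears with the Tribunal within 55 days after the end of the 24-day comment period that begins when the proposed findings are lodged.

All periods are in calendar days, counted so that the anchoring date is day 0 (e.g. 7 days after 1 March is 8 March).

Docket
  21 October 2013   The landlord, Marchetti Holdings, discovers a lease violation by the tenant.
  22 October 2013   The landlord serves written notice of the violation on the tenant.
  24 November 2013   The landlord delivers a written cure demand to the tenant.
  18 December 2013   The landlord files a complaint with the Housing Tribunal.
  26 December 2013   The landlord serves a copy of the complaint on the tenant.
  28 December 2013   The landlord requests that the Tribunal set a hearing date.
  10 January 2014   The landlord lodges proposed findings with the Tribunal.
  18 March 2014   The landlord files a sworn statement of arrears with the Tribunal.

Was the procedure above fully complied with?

Yes

Step 1: 10 days after 21 October 2013 (when the violation is discovered) is 31 October 2013; completed 22 October 2013, before the deadline.
Step 2: 37 days after 18 November 2013 (end of the 27-day hold period, which began when the written notice is served on 22 October 2013) is 25 December 2013; done 24 November 2013 — timely.
Step 3: 128 days after 21 October 2013 (when the violation is discovered) is 26 February 2014; 18 December 2013 is within that limit.
Step 4: the earliest permitted date is 15 days after 24 November 2013 (when the cure demand is delivered), i.e. 9 December 2013; done 26 December 2013, after the minimum wait.
Step 5: 78 days after 26 December 2013 (when the complaint is served) is 14 March 2014; done 28 December 2013 — timely.
Step 6: the earliest permitted date is 10 days after 28 December 2013 (when a hearing date is requested), i.e. 7 January 2014; done 10 January 2014, after the minimum wait.
Step 7: 55 days after 3 February 2014 (end of the 24-day comment period, which began when the proposed findings are lodged on 10 January 2014) is 30 March 2014; 18 March 2014 is within that limit.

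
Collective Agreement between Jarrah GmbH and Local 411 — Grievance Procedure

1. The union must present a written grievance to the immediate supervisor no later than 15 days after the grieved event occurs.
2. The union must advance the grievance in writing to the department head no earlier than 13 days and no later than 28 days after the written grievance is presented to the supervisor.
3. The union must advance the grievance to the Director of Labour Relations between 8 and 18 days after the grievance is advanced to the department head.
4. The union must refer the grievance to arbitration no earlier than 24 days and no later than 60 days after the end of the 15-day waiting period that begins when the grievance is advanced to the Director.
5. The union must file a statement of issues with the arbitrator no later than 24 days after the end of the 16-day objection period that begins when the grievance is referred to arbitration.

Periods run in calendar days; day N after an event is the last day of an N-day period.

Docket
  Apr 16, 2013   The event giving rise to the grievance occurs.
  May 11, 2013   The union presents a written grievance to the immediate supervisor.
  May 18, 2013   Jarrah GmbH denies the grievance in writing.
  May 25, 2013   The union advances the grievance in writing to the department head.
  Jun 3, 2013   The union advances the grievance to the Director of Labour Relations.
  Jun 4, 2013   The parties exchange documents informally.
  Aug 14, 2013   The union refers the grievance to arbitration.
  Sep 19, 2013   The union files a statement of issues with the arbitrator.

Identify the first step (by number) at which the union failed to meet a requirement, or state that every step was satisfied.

Step 1: 15 days after Apr 16, 2013 (when the grieved event occurs) is May 1, 2013; not done until May 11, 2013, 10 days after the deadline.
The analysis stops there.

Step 1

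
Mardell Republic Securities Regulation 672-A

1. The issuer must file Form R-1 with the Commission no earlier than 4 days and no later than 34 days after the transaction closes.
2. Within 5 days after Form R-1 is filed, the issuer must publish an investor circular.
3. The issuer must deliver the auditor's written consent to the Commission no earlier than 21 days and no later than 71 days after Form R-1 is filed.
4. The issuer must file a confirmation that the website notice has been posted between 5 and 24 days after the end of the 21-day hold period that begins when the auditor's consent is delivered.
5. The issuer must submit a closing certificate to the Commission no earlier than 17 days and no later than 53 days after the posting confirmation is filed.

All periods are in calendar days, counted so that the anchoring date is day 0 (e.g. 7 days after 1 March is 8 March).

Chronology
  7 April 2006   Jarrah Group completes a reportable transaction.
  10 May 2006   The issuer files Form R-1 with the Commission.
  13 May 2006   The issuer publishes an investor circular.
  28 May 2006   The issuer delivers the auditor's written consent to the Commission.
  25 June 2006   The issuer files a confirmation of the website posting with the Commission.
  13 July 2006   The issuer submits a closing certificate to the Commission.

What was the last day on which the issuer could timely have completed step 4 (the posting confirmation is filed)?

The auditor's consent is delivered on 28 May 2006; the 21-day hold period therefore ends 18 June 2006, and step 4 runs from that date. The window is 5–24 days after 18 June 2006; it closes on 12 July 2006.

12 July 2006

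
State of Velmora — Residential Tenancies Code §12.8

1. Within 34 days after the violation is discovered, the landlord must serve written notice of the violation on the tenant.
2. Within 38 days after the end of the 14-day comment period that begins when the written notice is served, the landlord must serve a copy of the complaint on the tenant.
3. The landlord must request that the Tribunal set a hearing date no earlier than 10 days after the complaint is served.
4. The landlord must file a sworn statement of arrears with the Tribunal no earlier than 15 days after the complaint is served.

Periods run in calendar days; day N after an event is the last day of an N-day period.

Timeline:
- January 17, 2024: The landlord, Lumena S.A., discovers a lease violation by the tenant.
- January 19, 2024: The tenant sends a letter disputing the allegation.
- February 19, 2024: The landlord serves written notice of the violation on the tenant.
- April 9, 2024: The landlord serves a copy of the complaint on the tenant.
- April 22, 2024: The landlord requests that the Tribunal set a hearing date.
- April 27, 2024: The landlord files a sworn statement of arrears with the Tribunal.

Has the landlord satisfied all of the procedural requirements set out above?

Step 1: 34 days after January 17, 2024 (when the violation is discovered) is February 20, 2024; completed February 19, 2024, before the deadline.
Step 2: 38 days after March 4, 2024 (end of the 14-day comment period, which began when the written notice is served on February 19, 2024) is April 11, 2024; completed April 9, 2024, before the deadline.
Step 3: the earliest permitted date is 10 days after April 9, 2024 (when the complaint is served), i.e. April 19, 2024; done April 22, 2024 — permitted.
Step 4: the earliest permitted date is 15 days after April 9, 2024 (when the complaint is served), i.e. April 24, 2024; April 27, 2024 is on or after that date.

Yes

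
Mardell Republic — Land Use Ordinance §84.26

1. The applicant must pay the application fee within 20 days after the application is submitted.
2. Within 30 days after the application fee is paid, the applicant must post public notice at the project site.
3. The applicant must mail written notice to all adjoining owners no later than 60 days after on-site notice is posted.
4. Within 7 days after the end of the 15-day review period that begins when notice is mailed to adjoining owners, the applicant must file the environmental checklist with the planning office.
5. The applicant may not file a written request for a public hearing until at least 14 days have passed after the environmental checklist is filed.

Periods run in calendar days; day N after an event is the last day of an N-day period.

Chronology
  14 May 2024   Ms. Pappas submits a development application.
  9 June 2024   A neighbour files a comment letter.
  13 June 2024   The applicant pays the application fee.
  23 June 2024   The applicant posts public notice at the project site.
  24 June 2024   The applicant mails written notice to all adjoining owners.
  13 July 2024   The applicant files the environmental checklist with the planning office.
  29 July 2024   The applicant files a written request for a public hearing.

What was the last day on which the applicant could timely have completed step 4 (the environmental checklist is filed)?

16 July 2024

Notice is mailed to adjoining owners on 24 June 2024; the 15-day review period therefore ends 9 July 2024, and step 4 runs from that date. 7 days after 9 July 2024 is 16 July 2024.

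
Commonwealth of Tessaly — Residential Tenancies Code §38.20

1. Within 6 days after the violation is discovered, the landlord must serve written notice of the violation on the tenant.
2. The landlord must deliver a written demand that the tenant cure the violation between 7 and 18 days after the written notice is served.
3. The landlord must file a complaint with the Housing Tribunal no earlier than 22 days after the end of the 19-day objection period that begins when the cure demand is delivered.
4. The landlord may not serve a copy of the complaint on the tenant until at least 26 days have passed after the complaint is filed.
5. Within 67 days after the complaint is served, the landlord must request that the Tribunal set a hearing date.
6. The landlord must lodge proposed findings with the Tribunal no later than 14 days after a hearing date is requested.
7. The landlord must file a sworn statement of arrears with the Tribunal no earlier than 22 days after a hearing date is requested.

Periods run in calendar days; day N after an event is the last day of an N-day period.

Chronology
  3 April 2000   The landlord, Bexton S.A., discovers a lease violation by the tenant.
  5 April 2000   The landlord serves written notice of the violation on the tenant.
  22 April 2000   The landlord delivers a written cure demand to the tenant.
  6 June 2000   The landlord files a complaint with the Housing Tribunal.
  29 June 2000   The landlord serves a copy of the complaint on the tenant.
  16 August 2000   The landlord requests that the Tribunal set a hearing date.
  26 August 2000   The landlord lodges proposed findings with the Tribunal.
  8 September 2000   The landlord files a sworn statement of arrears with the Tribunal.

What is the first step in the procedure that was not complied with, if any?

(1) due by 3 April 2000 + 6 days = 9 April 2000; completed 5 April 2000, before the deadline.
(2) the permitted window runs from 5 April 2000 + 7 = 12 April 2000 to 5 April 2000 + 18 = 23 April 2000; done 22 April 2000, which is between those dates.
(3) permitted from 11 May 2000 + 22 days = 2 June 2000 onward; done 6 June 2000 — permitted.
(4) permitted from 6 June 2000 + 26 days = 2 July 2000 onward; 29 June 2000 is 3 days before the earliest permitted date.

Step 4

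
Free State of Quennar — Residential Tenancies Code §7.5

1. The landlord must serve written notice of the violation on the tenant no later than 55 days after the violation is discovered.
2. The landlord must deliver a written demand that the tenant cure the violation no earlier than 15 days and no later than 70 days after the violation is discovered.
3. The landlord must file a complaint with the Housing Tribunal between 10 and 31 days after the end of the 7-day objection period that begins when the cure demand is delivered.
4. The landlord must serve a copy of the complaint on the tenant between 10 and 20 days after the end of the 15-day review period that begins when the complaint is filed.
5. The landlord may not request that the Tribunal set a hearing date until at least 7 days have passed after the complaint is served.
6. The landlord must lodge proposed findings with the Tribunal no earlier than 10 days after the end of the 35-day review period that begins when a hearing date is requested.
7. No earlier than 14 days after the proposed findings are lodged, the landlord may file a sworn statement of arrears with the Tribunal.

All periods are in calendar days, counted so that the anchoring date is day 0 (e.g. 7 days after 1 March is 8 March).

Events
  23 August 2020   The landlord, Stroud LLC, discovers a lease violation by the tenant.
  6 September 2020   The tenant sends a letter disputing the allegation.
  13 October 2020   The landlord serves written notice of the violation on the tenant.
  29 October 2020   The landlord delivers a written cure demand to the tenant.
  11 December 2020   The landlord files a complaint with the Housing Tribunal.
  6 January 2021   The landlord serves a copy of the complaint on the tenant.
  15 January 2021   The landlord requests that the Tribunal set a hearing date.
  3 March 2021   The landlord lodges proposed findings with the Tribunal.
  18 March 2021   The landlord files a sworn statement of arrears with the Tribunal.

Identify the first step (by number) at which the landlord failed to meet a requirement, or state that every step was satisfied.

(1) due by 23 August 2020 + 55 days = 17 October 2020; done 13 October 2020 — timely.
(2) the permitted window runs from 23 August 2020 + 15 = 7 September 2020 to 23 August 2020 + 70 = 1 November 2020; done 29 October 2020, which is between those dates.
(3) the permitted window runs from 5 November 2020 + 10 = 15 November 2020 to 5 November 2020 + 31 = 6 December 2020; 11 December 2020 is 5 days past the end of the window.

Step 3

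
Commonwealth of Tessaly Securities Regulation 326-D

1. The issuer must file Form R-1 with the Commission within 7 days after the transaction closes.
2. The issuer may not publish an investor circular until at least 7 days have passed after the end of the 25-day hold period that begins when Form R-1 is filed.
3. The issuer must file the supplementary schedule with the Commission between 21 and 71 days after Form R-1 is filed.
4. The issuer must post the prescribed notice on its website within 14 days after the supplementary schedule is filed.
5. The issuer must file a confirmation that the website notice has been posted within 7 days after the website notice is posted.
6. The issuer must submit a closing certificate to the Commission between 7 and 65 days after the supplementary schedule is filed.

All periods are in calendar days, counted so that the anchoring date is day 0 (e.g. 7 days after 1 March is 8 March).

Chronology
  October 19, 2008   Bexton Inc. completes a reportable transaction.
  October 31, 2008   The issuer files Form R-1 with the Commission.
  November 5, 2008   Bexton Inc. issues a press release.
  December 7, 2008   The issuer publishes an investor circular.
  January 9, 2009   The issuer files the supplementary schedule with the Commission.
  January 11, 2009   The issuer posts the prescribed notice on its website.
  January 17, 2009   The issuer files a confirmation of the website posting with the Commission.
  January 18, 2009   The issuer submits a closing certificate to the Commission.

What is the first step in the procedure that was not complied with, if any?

Step 1

Step 1 — counting 7 days from October 19, 2008 (when the transaction closes) gives a deadline of October 26, 2008; done October 31, 2008 — 5 days late.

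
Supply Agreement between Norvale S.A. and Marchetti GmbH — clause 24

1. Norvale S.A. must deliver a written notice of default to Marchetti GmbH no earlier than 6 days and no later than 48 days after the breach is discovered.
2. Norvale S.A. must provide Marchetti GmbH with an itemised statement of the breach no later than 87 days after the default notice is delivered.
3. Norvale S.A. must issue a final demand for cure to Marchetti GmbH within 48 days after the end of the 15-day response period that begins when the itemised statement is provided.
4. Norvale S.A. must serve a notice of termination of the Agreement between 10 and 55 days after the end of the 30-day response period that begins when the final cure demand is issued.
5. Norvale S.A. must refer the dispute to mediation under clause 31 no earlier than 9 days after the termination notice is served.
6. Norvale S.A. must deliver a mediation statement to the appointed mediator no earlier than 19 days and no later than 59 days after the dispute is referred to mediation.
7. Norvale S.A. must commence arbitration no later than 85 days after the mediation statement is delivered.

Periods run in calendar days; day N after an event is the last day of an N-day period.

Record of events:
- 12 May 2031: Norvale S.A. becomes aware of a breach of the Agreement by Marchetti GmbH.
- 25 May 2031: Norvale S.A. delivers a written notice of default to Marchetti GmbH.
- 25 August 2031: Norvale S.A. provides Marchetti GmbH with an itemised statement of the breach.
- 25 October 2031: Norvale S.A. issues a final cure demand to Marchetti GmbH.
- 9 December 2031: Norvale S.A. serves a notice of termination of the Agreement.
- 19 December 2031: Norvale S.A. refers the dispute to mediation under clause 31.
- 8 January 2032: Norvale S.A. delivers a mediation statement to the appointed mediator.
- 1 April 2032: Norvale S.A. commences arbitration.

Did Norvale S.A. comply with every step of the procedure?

Step 1: the window is 6–48 days after 12 May 2031 (when the breach is discovered), so 18 May 2031 through 29 June 2031; done 25 May 2031, which is between those dates.
Step 2: 87 days after 25 May 2031 (when the default notice is delivered) is 20 August 2031; done 25 August 2031 — 5 days late.
The procedure was therefore not followed at step 2.

No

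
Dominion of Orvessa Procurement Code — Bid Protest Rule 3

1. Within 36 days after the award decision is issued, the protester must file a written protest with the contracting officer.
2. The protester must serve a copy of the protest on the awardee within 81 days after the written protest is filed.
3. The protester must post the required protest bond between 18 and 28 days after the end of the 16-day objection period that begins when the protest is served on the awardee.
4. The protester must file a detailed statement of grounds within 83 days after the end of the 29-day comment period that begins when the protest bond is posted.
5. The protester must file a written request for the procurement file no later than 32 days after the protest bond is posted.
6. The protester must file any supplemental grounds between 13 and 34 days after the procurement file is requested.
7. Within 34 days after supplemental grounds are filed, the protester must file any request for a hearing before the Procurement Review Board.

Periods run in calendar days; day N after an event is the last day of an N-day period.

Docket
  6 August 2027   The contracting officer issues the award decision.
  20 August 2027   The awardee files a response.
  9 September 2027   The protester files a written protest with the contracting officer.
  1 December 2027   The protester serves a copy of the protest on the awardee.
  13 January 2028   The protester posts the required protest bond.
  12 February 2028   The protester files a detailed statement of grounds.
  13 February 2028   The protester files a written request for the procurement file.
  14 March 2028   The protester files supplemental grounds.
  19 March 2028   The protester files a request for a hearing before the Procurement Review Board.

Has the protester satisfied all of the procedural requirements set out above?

(1) due by 6 August 2027 + 36 days = 11 September 2027; 9 September 2027 is within that limit.
(2) due by 9 September 2027 + 81 days = 29 November 2027; 1 December 2027 misses that deadline by 2 days.
Later steps need not be reached.

No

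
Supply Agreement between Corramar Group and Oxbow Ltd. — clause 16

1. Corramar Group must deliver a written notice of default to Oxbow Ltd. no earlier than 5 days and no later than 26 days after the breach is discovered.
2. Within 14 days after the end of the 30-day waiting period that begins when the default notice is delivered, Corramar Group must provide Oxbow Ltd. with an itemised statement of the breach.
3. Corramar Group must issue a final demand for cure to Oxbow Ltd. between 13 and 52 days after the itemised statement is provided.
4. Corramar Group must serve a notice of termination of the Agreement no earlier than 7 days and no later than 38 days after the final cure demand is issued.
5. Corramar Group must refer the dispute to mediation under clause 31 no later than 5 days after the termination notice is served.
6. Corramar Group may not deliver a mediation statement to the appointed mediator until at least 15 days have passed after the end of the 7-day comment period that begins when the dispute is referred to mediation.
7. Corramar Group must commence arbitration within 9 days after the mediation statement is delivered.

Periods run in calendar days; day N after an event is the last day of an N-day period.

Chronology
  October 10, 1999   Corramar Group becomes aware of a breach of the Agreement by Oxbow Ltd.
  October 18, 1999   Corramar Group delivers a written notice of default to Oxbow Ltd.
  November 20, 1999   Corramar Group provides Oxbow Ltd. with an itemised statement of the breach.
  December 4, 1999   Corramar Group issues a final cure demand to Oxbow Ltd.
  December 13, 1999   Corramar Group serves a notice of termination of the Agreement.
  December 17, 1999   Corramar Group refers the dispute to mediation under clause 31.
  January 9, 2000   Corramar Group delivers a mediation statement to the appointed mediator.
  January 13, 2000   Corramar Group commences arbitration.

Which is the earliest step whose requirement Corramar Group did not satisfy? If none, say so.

None — every step was satisfied

Step 1 — 5 and 26 days from October 10, 1999 (when the breach is discovered) are October 15, 1999 and November 5, 1999 respectively; done October 18, 1999, which is between those dates.
Step 2 — counting 14 days from November 17, 1999 (end of the 30-day waiting period, which began when the default notice is delivered on October 18, 1999) gives a deadline of December 1, 1999; completed November 20, 1999, before the deadline.
Step 3 — 13 and 52 days from November 20, 1999 (when the itemised statement is provided) are December 3, 1999 and January 11, 2000 respectively; done December 4, 1999 — within the window.
Step 4 — 7 and 38 days from December 4, 1999 (when the final cure demand is issued) are December 11, 1999 and January 11, 2000 respectively; done December 13, 1999 — within the window.
Step 5 — counting 5 days from December 13, 1999 (when the termination notice is served) gives a deadline of December 18, 1999; done December 17, 1999 — timely.
Step 6 — must wait 15 days from December 24, 1999 (end of the 7-day comment period, which began when the dispute is referred to mediation on December 17, 1999), so not before January 8, 2000; done January 9, 2000, after the minimum wait.
Step 7 — counting 9 days from January 9, 2000 (when the mediation statement is delivered) gives a deadline of January 18, 2000; done January 13, 2000 — timely.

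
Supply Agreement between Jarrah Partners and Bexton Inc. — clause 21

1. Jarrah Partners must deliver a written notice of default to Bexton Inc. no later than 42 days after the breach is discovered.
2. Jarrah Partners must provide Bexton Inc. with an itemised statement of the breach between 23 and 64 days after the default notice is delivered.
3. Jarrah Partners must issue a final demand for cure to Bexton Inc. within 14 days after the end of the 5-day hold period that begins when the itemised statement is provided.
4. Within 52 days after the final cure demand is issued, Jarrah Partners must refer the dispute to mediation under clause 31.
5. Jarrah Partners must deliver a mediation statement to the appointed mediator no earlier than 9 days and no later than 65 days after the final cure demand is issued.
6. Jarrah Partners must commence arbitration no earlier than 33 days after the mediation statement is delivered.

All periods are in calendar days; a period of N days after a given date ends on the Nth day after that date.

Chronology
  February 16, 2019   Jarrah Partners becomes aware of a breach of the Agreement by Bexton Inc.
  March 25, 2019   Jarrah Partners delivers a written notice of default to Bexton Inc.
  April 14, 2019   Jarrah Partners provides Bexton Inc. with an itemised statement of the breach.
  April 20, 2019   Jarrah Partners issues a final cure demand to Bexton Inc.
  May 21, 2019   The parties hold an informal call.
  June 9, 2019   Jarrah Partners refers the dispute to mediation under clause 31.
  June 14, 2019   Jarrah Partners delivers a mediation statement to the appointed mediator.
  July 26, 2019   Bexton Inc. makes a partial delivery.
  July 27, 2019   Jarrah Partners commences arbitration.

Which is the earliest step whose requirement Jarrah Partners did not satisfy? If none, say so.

Step 2

Step 1: 42 days after February 16, 2019 (when the breach is discovered) is March 30, 2019; done March 25, 2019 — timely.
Step 2: the window is 23–64 days after March 25, 2019 (when the default notice is delivered), so April 17, 2019 through May 28, 2019; done April 14, 2019 — 3 days before the window opened.
That is the first point of non-compliance.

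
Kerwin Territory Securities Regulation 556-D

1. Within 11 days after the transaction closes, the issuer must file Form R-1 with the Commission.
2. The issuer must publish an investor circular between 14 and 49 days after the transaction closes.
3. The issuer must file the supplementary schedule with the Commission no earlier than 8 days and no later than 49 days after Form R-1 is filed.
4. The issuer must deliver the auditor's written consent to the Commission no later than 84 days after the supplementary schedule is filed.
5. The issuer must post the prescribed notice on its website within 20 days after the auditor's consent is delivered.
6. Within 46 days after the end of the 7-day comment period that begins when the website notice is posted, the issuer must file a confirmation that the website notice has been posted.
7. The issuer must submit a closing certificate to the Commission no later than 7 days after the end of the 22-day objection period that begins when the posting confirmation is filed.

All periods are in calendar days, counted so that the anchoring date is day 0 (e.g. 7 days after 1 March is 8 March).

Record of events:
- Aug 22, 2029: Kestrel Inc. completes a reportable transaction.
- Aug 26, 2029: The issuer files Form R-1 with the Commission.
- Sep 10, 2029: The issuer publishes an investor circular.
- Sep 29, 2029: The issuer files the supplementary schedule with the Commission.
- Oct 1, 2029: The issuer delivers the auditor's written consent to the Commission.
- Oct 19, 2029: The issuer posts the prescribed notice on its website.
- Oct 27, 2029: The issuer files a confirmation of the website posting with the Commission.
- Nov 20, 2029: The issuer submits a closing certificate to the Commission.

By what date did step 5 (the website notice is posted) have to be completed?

Oct 21, 2029

Step 5 runs from Oct 1, 2029, when the auditor's consent is delivered. 20 days after Oct 1, 2029 is Oct 21, 2029.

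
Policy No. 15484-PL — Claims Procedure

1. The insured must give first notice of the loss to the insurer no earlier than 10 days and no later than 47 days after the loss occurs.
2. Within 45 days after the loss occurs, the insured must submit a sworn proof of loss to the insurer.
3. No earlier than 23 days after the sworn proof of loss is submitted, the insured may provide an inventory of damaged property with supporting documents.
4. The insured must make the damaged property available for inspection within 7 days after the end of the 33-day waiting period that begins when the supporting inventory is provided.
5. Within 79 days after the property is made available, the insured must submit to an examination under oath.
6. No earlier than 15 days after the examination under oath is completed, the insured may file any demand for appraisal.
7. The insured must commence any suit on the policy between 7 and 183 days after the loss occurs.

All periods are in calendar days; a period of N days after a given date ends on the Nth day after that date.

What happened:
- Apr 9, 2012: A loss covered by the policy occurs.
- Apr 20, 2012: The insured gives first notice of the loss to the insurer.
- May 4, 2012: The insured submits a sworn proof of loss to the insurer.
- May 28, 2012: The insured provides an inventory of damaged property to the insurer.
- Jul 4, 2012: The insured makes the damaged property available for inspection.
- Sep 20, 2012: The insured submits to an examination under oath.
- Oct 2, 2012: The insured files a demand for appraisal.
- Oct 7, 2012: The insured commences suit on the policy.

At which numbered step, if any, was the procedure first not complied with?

Step 1: the window is 10–47 days after Apr 9, 2012 (when the loss occurs), so Apr 19, 2012 through May 26, 2012; Apr 20, 2012 falls inside that range.
Step 2: 45 days after Apr 9, 2012 (when the loss occurs) is May 24, 2012; done May 4, 2012 — timely.
Step 3: the earliest permitted date is 23 days after May 4, 2012 (when the sworn proof of loss is submitted), i.e. May 27, 2012; May 28, 2012 is on or after that date.
Step 4: 7 days after Jun 30, 2012 (end of the 33-day waiting period, which began when the supporting inventory is provided on May 28, 2012) is Jul 7, 2012; done Jul 4, 2012 — timely.
Step 5: 79 days after Jul 4, 2012 (when the property is made available) is Sep 21, 2012; Sep 20, 2012 is within that limit.
Step 6: the earliest permitted date is 15 days after Sep 20, 2012 (when the examination under oath is completed), i.e. Oct 5, 2012; done Oct 2, 2012 — 3 days too early.

Step 6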